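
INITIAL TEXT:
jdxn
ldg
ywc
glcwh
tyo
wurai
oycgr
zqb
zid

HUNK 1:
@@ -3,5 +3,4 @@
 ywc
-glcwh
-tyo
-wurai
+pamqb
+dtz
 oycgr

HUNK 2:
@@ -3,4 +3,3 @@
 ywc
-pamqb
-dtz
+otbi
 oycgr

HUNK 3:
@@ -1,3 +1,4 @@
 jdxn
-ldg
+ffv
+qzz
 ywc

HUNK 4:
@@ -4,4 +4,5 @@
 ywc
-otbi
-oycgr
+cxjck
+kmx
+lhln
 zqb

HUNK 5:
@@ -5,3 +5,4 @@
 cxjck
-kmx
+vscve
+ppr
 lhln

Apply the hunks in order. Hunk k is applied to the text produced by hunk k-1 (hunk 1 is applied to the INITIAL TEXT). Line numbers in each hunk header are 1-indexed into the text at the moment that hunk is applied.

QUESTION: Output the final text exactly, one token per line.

Answer: jdxn
ffv
qzz
ywc
cxjck
vscve
ppr
lhln
zqb
zid

Derivation:
Hunk 1: at line 3 remove [glcwh,tyo,wurai] add [pamqb,dtz] -> 8 lines: jdxn ldg ywc pamqb dtz oycgr zqb zid
Hunk 2: at line 3 remove [pamqb,dtz] add [otbi] -> 7 lines: jdxn ldg ywc otbi oycgr zqb zid
Hunk 3: at line 1 remove [ldg] add [ffv,qzz] -> 8 lines: jdxn ffv qzz ywc otbi oycgr zqb zid
Hunk 4: at line 4 remove [otbi,oycgr] add [cxjck,kmx,lhln] -> 9 lines: jdxn ffv qzz ywc cxjck kmx lhln zqb zid
Hunk 5: at line 5 remove [kmx] add [vscve,ppr] -> 10 lines: jdxn ffv qzz ywc cxjck vscve ppr lhln zqb zid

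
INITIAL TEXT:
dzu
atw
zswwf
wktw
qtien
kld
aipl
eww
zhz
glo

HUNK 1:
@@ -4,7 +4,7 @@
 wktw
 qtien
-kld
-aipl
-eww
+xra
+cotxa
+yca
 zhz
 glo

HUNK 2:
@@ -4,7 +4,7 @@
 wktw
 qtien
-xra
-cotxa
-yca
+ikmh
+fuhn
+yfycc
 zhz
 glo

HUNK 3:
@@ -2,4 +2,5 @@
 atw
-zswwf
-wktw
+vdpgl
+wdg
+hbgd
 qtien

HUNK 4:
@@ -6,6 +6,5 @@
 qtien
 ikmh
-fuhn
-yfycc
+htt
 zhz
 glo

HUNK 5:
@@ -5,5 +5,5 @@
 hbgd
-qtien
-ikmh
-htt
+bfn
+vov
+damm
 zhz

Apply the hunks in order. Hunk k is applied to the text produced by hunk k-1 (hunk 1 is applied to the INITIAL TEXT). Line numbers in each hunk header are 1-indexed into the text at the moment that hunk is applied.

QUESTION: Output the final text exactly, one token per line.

Answer: dzu
atw
vdpgl
wdg
hbgd
bfn
vov
damm
zhz
glo

Derivation:
Hunk 1: at line 4 remove [kld,aipl,eww] add [xra,cotxa,yca] -> 10 lines: dzu atw zswwf wktw qtien xra cotxa yca zhz glo
Hunk 2: at line 4 remove [xra,cotxa,yca] add [ikmh,fuhn,yfycc] -> 10 lines: dzu atw zswwf wktw qtien ikmh fuhn yfycc zhz glo
Hunk 3: at line 2 remove [zswwf,wktw] add [vdpgl,wdg,hbgd] -> 11 lines: dzu atw vdpgl wdg hbgd qtien ikmh fuhn yfycc zhz glo
Hunk 4: at line 6 remove [fuhn,yfycc] add [htt] -> 10 lines: dzu atw vdpgl wdg hbgd qtien ikmh htt zhz glo
Hunk 5: at line 5 remove [qtien,ikmh,htt] add [bfn,vov,damm] -> 10 lines: dzu atw vdpgl wdg hbgd bfn vov damm zhz glo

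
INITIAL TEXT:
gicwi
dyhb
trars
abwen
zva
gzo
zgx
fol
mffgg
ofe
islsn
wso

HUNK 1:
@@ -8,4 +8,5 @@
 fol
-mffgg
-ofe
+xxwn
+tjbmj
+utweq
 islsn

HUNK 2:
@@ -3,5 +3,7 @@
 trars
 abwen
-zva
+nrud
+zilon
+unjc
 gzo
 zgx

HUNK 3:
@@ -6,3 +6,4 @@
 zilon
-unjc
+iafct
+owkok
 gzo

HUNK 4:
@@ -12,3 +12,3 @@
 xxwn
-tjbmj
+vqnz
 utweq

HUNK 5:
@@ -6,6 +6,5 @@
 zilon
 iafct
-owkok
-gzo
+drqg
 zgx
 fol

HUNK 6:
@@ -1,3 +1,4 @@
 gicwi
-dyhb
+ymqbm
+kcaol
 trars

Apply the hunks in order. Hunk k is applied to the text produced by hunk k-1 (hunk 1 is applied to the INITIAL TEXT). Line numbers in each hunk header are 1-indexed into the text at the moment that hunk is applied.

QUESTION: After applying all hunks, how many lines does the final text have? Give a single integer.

Hunk 1: at line 8 remove [mffgg,ofe] add [xxwn,tjbmj,utweq] -> 13 lines: gicwi dyhb trars abwen zva gzo zgx fol xxwn tjbmj utweq islsn wso
Hunk 2: at line 3 remove [zva] add [nrud,zilon,unjc] -> 15 lines: gicwi dyhb trars abwen nrud zilon unjc gzo zgx fol xxwn tjbmj utweq islsn wso
Hunk 3: at line 6 remove [unjc] add [iafct,owkok] -> 16 lines: gicwi dyhb trars abwen nrud zilon iafct owkok gzo zgx fol xxwn tjbmj utweq islsn wso
Hunk 4: at line 12 remove [tjbmj] add [vqnz] -> 16 lines: gicwi dyhb trars abwen nrud zilon iafct owkok gzo zgx fol xxwn vqnz utweq islsn wso
Hunk 5: at line 6 remove [owkok,gzo] add [drqg] -> 15 lines: gicwi dyhb trars abwen nrud zilon iafct drqg zgx fol xxwn vqnz utweq islsn wso
Hunk 6: at line 1 remove [dyhb] add [ymqbm,kcaol] -> 16 lines: gicwi ymqbm kcaol trars abwen nrud zilon iafct drqg zgx fol xxwn vqnz utweq islsn wso
Final line count: 16

Answer: 16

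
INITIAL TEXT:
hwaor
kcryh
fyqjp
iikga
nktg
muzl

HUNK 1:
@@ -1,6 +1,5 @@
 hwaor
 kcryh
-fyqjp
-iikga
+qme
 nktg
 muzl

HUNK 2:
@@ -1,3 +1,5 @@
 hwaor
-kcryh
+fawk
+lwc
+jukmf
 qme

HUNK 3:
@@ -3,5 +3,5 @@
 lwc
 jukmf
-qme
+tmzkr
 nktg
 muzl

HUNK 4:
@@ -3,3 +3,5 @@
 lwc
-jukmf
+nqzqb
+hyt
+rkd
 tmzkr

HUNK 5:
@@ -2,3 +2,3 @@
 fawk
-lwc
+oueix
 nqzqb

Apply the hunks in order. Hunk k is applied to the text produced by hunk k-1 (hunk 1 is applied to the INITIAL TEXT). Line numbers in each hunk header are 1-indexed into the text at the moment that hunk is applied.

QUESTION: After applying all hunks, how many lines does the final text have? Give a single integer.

Hunk 1: at line 1 remove [fyqjp,iikga] add [qme] -> 5 lines: hwaor kcryh qme nktg muzl
Hunk 2: at line 1 remove [kcryh] add [fawk,lwc,jukmf] -> 7 lines: hwaor fawk lwc jukmf qme nktg muzl
Hunk 3: at line 3 remove [qme] add [tmzkr] -> 7 lines: hwaor fawk lwc jukmf tmzkr nktg muzl
Hunk 4: at line 3 remove [jukmf] add [nqzqb,hyt,rkd] -> 9 lines: hwaor fawk lwc nqzqb hyt rkd tmzkr nktg muzl
Hunk 5: at line 2 remove [lwc] add [oueix] -> 9 lines: hwaor fawk oueix nqzqb hyt rkd tmzkr nktg muzl
Final line count: 9

Answer: 9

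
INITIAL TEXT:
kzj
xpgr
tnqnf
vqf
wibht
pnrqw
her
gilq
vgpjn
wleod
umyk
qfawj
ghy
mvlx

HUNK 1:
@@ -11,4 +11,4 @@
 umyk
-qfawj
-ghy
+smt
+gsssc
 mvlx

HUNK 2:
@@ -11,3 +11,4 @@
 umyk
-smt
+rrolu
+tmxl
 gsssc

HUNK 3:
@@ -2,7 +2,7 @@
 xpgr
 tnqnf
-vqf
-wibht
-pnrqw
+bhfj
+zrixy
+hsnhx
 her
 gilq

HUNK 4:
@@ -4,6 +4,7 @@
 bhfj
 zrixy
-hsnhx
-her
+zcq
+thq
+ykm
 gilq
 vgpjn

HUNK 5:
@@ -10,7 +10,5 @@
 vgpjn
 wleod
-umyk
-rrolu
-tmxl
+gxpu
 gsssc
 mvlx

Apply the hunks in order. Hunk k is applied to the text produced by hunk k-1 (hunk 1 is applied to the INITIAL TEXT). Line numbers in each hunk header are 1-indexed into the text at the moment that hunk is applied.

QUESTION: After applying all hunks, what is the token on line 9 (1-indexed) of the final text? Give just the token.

Hunk 1: at line 11 remove [qfawj,ghy] add [smt,gsssc] -> 14 lines: kzj xpgr tnqnf vqf wibht pnrqw her gilq vgpjn wleod umyk smt gsssc mvlx
Hunk 2: at line 11 remove [smt] add [rrolu,tmxl] -> 15 lines: kzj xpgr tnqnf vqf wibht pnrqw her gilq vgpjn wleod umyk rrolu tmxl gsssc mvlx
Hunk 3: at line 2 remove [vqf,wibht,pnrqw] add [bhfj,zrixy,hsnhx] -> 15 lines: kzj xpgr tnqnf bhfj zrixy hsnhx her gilq vgpjn wleod umyk rrolu tmxl gsssc mvlx
Hunk 4: at line 4 remove [hsnhx,her] add [zcq,thq,ykm] -> 16 lines: kzj xpgr tnqnf bhfj zrixy zcq thq ykm gilq vgpjn wleod umyk rrolu tmxl gsssc mvlx
Hunk 5: at line 10 remove [umyk,rrolu,tmxl] add [gxpu] -> 14 lines: kzj xpgr tnqnf bhfj zrixy zcq thq ykm gilq vgpjn wleod gxpu gsssc mvlx
Final line 9: gilq

Answer: gilq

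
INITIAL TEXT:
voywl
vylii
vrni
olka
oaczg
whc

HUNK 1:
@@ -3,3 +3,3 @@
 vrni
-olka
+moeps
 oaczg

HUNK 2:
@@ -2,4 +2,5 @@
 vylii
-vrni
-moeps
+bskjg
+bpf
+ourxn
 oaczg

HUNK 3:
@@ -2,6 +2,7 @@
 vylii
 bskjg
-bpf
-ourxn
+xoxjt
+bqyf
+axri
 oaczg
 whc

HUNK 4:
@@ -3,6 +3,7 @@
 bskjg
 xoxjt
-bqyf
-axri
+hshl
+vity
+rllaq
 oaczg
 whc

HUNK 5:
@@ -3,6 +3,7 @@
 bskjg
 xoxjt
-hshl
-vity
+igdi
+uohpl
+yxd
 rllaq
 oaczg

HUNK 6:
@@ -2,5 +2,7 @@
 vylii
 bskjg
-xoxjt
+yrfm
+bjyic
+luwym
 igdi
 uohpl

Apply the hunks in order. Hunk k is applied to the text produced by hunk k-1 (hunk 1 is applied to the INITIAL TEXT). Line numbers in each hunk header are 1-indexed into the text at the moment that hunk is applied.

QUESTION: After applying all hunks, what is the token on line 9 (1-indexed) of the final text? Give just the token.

Hunk 1: at line 3 remove [olka] add [moeps] -> 6 lines: voywl vylii vrni moeps oaczg whc
Hunk 2: at line 2 remove [vrni,moeps] add [bskjg,bpf,ourxn] -> 7 lines: voywl vylii bskjg bpf ourxn oaczg whc
Hunk 3: at line 2 remove [bpf,ourxn] add [xoxjt,bqyf,axri] -> 8 lines: voywl vylii bskjg xoxjt bqyf axri oaczg whc
Hunk 4: at line 3 remove [bqyf,axri] add [hshl,vity,rllaq] -> 9 lines: voywl vylii bskjg xoxjt hshl vity rllaq oaczg whc
Hunk 5: at line 3 remove [hshl,vity] add [igdi,uohpl,yxd] -> 10 lines: voywl vylii bskjg xoxjt igdi uohpl yxd rllaq oaczg whc
Hunk 6: at line 2 remove [xoxjt] add [yrfm,bjyic,luwym] -> 12 lines: voywl vylii bskjg yrfm bjyic luwym igdi uohpl yxd rllaq oaczg whc
Final line 9: yxd

Answer: yxd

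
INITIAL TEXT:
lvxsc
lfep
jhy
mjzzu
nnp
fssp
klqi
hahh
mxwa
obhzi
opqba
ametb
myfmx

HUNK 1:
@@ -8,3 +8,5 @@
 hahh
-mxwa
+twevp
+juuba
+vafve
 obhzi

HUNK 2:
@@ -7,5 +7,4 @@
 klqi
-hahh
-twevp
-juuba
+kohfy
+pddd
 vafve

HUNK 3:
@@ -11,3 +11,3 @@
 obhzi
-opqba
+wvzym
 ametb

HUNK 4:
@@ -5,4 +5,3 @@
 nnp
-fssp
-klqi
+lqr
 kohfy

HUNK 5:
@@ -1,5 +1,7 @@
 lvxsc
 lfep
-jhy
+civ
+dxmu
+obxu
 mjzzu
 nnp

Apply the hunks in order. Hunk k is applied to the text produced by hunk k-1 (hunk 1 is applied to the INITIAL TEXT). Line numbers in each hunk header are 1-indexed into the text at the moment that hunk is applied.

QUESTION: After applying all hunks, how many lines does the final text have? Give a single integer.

Answer: 15

Derivation:
Hunk 1: at line 8 remove [mxwa] add [twevp,juuba,vafve] -> 15 lines: lvxsc lfep jhy mjzzu nnp fssp klqi hahh twevp juuba vafve obhzi opqba ametb myfmx
Hunk 2: at line 7 remove [hahh,twevp,juuba] add [kohfy,pddd] -> 14 lines: lvxsc lfep jhy mjzzu nnp fssp klqi kohfy pddd vafve obhzi opqba ametb myfmx
Hunk 3: at line 11 remove [opqba] add [wvzym] -> 14 lines: lvxsc lfep jhy mjzzu nnp fssp klqi kohfy pddd vafve obhzi wvzym ametb myfmx
Hunk 4: at line 5 remove [fssp,klqi] add [lqr] -> 13 lines: lvxsc lfep jhy mjzzu nnp lqr kohfy pddd vafve obhzi wvzym ametb myfmx
Hunk 5: at line 1 remove [jhy] add [civ,dxmu,obxu] -> 15 lines: lvxsc lfep civ dxmu obxu mjzzu nnp lqr kohfy pddd vafve obhzi wvzym ametb myfmx
Final line count: 15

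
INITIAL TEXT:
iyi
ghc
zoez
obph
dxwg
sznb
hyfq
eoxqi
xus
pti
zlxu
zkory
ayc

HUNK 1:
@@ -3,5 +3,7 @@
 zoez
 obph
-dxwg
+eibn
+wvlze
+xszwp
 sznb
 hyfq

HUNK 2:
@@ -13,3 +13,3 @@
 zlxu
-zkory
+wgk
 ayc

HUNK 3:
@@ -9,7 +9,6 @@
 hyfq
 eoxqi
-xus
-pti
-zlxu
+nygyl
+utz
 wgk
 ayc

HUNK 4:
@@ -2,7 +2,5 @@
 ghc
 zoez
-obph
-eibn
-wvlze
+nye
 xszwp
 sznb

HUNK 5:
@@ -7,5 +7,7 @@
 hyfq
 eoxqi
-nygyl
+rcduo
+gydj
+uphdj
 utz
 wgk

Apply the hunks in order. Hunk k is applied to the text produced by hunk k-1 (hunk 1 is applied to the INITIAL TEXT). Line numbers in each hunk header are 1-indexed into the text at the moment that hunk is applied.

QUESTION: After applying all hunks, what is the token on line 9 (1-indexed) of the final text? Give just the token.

Hunk 1: at line 3 remove [dxwg] add [eibn,wvlze,xszwp] -> 15 lines: iyi ghc zoez obph eibn wvlze xszwp sznb hyfq eoxqi xus pti zlxu zkory ayc
Hunk 2: at line 13 remove [zkory] add [wgk] -> 15 lines: iyi ghc zoez obph eibn wvlze xszwp sznb hyfq eoxqi xus pti zlxu wgk ayc
Hunk 3: at line 9 remove [xus,pti,zlxu] add [nygyl,utz] -> 14 lines: iyi ghc zoez obph eibn wvlze xszwp sznb hyfq eoxqi nygyl utz wgk ayc
Hunk 4: at line 2 remove [obph,eibn,wvlze] add [nye] -> 12 lines: iyi ghc zoez nye xszwp sznb hyfq eoxqi nygyl utz wgk ayc
Hunk 5: at line 7 remove [nygyl] add [rcduo,gydj,uphdj] -> 14 lines: iyi ghc zoez nye xszwp sznb hyfq eoxqi rcduo gydj uphdj utz wgk ayc
Final line 9: rcduo

Answer: rcduo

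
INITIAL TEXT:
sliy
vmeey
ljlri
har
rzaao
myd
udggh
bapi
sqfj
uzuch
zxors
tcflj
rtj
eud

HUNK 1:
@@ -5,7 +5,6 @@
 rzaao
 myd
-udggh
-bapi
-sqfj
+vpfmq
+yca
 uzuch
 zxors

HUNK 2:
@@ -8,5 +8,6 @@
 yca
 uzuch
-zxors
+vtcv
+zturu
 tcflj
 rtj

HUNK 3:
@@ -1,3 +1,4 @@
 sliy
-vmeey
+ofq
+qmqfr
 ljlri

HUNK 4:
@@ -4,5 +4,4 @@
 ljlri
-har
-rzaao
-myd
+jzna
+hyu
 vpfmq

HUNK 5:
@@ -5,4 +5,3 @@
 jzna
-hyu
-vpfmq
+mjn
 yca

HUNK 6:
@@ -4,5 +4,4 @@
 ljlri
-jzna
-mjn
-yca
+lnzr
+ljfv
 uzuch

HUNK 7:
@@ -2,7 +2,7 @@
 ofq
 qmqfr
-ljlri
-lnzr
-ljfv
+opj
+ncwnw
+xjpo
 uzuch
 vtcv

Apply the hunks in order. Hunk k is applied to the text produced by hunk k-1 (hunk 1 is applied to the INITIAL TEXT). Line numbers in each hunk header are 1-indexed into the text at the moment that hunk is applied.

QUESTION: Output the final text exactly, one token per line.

Answer: sliy
ofq
qmqfr
opj
ncwnw
xjpo
uzuch
vtcv
zturu
tcflj
rtj
eud

Derivation:
Hunk 1: at line 5 remove [udggh,bapi,sqfj] add [vpfmq,yca] -> 13 lines: sliy vmeey ljlri har rzaao myd vpfmq yca uzuch zxors tcflj rtj eud
Hunk 2: at line 8 remove [zxors] add [vtcv,zturu] -> 14 lines: sliy vmeey ljlri har rzaao myd vpfmq yca uzuch vtcv zturu tcflj rtj eud
Hunk 3: at line 1 remove [vmeey] add [ofq,qmqfr] -> 15 lines: sliy ofq qmqfr ljlri har rzaao myd vpfmq yca uzuch vtcv zturu tcflj rtj eud
Hunk 4: at line 4 remove [har,rzaao,myd] add [jzna,hyu] -> 14 lines: sliy ofq qmqfr ljlri jzna hyu vpfmq yca uzuch vtcv zturu tcflj rtj eud
Hunk 5: at line 5 remove [hyu,vpfmq] add [mjn] -> 13 lines: sliy ofq qmqfr ljlri jzna mjn yca uzuch vtcv zturu tcflj rtj eud
Hunk 6: at line 4 remove [jzna,mjn,yca] add [lnzr,ljfv] -> 12 lines: sliy ofq qmqfr ljlri lnzr ljfv uzuch vtcv zturu tcflj rtj eud
Hunk 7: at line 2 remove [ljlri,lnzr,ljfv] add [opj,ncwnw,xjpo] -> 12 lines: sliy ofq qmqfr opj ncwnw xjpo uzuch vtcv zturu tcflj rtj eud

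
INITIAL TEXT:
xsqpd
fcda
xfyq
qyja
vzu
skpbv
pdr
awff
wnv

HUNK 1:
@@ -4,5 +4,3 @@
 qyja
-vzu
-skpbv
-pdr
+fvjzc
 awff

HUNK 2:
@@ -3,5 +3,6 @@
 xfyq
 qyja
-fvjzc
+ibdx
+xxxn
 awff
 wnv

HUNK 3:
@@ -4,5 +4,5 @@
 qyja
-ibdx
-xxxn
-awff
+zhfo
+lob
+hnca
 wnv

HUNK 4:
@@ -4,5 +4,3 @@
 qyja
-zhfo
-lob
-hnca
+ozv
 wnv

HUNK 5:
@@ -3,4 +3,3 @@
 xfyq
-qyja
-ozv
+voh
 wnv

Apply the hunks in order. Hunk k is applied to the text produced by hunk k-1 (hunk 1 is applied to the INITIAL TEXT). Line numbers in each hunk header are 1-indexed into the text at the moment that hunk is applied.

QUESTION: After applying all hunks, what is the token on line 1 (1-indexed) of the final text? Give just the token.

Answer: xsqpd

Derivation:
Hunk 1: at line 4 remove [vzu,skpbv,pdr] add [fvjzc] -> 7 lines: xsqpd fcda xfyq qyja fvjzc awff wnv
Hunk 2: at line 3 remove [fvjzc] add [ibdx,xxxn] -> 8 lines: xsqpd fcda xfyq qyja ibdx xxxn awff wnv
Hunk 3: at line 4 remove [ibdx,xxxn,awff] add [zhfo,lob,hnca] -> 8 lines: xsqpd fcda xfyq qyja zhfo lob hnca wnv
Hunk 4: at line 4 remove [zhfo,lob,hnca] add [ozv] -> 6 lines: xsqpd fcda xfyq qyja ozv wnv
Hunk 5: at line 3 remove [qyja,ozv] add [voh] -> 5 lines: xsqpd fcda xfyq voh wnv
Final line 1: xsqpd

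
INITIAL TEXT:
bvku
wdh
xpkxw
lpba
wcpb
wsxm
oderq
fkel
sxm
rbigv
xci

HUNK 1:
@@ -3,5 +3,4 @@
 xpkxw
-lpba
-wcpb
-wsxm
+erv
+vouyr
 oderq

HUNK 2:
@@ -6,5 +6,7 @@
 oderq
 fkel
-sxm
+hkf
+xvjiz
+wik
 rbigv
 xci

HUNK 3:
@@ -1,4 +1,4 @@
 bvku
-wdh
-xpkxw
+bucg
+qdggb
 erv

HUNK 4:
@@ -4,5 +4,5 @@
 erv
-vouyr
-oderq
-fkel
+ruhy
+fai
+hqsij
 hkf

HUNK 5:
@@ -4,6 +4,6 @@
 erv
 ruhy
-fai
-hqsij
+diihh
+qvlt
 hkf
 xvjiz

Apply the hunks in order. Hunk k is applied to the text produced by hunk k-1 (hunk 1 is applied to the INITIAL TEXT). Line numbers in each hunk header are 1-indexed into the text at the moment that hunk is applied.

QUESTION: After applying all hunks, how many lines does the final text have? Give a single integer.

Hunk 1: at line 3 remove [lpba,wcpb,wsxm] add [erv,vouyr] -> 10 lines: bvku wdh xpkxw erv vouyr oderq fkel sxm rbigv xci
Hunk 2: at line 6 remove [sxm] add [hkf,xvjiz,wik] -> 12 lines: bvku wdh xpkxw erv vouyr oderq fkel hkf xvjiz wik rbigv xci
Hunk 3: at line 1 remove [wdh,xpkxw] add [bucg,qdggb] -> 12 lines: bvku bucg qdggb erv vouyr oderq fkel hkf xvjiz wik rbigv xci
Hunk 4: at line 4 remove [vouyr,oderq,fkel] add [ruhy,fai,hqsij] -> 12 lines: bvku bucg qdggb erv ruhy fai hqsij hkf xvjiz wik rbigv xci
Hunk 5: at line 4 remove [fai,hqsij] add [diihh,qvlt] -> 12 lines: bvku bucg qdggb erv ruhy diihh qvlt hkf xvjiz wik rbigv xci
Final line count: 12

Answer: 12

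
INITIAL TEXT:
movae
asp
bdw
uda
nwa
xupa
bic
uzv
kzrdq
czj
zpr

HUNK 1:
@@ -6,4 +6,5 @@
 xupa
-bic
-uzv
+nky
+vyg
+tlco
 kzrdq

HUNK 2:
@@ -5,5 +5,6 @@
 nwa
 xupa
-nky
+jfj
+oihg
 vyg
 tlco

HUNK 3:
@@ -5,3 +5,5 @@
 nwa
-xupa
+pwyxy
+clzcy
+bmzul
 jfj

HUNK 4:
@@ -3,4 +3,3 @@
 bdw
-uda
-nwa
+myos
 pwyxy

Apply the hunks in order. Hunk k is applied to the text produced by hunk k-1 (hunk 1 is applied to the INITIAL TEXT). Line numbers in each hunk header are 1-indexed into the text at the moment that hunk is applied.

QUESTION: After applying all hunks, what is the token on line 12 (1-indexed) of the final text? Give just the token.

Hunk 1: at line 6 remove [bic,uzv] add [nky,vyg,tlco] -> 12 lines: movae asp bdw uda nwa xupa nky vyg tlco kzrdq czj zpr
Hunk 2: at line 5 remove [nky] add [jfj,oihg] -> 13 lines: movae asp bdw uda nwa xupa jfj oihg vyg tlco kzrdq czj zpr
Hunk 3: at line 5 remove [xupa] add [pwyxy,clzcy,bmzul] -> 15 lines: movae asp bdw uda nwa pwyxy clzcy bmzul jfj oihg vyg tlco kzrdq czj zpr
Hunk 4: at line 3 remove [uda,nwa] add [myos] -> 14 lines: movae asp bdw myos pwyxy clzcy bmzul jfj oihg vyg tlco kzrdq czj zpr
Final line 12: kzrdq

Answer: kzrdq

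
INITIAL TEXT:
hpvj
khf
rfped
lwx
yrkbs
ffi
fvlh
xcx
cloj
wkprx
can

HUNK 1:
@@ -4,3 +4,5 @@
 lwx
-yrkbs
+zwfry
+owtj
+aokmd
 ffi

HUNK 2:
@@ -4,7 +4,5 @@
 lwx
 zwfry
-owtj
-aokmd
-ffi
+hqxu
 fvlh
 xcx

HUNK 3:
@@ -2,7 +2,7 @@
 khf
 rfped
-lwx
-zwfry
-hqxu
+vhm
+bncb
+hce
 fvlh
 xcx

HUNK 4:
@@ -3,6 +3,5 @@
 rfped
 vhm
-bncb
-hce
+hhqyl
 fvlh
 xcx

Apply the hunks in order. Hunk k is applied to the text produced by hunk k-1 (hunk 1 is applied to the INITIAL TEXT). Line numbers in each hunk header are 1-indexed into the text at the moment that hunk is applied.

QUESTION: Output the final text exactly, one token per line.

Hunk 1: at line 4 remove [yrkbs] add [zwfry,owtj,aokmd] -> 13 lines: hpvj khf rfped lwx zwfry owtj aokmd ffi fvlh xcx cloj wkprx can
Hunk 2: at line 4 remove [owtj,aokmd,ffi] add [hqxu] -> 11 lines: hpvj khf rfped lwx zwfry hqxu fvlh xcx cloj wkprx can
Hunk 3: at line 2 remove [lwx,zwfry,hqxu] add [vhm,bncb,hce] -> 11 lines: hpvj khf rfped vhm bncb hce fvlh xcx cloj wkprx can
Hunk 4: at line 3 remove [bncb,hce] add [hhqyl] -> 10 lines: hpvj khf rfped vhm hhqyl fvlh xcx cloj wkprx can

Answer: hpvj
khf
rfped
vhm
hhqyl
fvlh
xcx
cloj
wkprx
can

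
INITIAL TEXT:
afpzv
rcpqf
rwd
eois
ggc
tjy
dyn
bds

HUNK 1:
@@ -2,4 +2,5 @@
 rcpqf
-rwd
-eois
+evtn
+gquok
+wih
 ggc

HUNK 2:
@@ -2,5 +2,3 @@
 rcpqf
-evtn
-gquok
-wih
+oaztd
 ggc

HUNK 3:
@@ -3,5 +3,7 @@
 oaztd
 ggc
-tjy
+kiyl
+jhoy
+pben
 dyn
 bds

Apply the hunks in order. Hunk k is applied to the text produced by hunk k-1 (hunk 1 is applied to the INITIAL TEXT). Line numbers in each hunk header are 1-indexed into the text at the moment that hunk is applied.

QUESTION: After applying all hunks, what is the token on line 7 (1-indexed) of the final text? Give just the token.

Answer: pben

Derivation:
Hunk 1: at line 2 remove [rwd,eois] add [evtn,gquok,wih] -> 9 lines: afpzv rcpqf evtn gquok wih ggc tjy dyn bds
Hunk 2: at line 2 remove [evtn,gquok,wih] add [oaztd] -> 7 lines: afpzv rcpqf oaztd ggc tjy dyn bds
Hunk 3: at line 3 remove [tjy] add [kiyl,jhoy,pben] -> 9 lines: afpzv rcpqf oaztd ggc kiyl jhoy pben dyn bds
Final line 7: pben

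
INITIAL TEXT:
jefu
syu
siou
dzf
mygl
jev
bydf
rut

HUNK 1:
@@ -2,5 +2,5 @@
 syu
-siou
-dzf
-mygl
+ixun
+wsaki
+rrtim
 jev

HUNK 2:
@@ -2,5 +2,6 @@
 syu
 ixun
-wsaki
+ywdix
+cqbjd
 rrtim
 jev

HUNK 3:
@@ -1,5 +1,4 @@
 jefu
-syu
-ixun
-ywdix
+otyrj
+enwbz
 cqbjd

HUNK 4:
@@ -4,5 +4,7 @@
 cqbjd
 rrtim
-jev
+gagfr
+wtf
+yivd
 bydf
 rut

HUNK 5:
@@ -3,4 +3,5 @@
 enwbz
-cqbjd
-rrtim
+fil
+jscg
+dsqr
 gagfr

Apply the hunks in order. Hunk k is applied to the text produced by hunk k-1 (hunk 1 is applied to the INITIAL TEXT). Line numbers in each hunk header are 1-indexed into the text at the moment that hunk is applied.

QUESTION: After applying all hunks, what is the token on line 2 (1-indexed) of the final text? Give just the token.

Answer: otyrj

Derivation:
Hunk 1: at line 2 remove [siou,dzf,mygl] add [ixun,wsaki,rrtim] -> 8 lines: jefu syu ixun wsaki rrtim jev bydf rut
Hunk 2: at line 2 remove [wsaki] add [ywdix,cqbjd] -> 9 lines: jefu syu ixun ywdix cqbjd rrtim jev bydf rut
Hunk 3: at line 1 remove [syu,ixun,ywdix] add [otyrj,enwbz] -> 8 lines: jefu otyrj enwbz cqbjd rrtim jev bydf rut
Hunk 4: at line 4 remove [jev] add [gagfr,wtf,yivd] -> 10 lines: jefu otyrj enwbz cqbjd rrtim gagfr wtf yivd bydf rut
Hunk 5: at line 3 remove [cqbjd,rrtim] add [fil,jscg,dsqr] -> 11 lines: jefu otyrj enwbz fil jscg dsqr gagfr wtf yivd bydf rut
Final line 2: otyrj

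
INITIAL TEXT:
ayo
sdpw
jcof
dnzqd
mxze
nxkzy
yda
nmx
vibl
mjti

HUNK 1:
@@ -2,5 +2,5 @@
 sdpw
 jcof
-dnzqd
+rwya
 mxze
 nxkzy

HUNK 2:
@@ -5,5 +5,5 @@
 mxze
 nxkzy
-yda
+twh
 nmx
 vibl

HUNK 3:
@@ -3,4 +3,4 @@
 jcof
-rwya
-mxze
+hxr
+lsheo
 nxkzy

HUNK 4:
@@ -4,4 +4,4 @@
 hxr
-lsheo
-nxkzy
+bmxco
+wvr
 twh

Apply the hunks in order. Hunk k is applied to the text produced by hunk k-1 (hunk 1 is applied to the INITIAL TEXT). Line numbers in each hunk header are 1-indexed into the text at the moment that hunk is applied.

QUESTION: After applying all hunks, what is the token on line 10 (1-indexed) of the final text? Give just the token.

Hunk 1: at line 2 remove [dnzqd] add [rwya] -> 10 lines: ayo sdpw jcof rwya mxze nxkzy yda nmx vibl mjti
Hunk 2: at line 5 remove [yda] add [twh] -> 10 lines: ayo sdpw jcof rwya mxze nxkzy twh nmx vibl mjti
Hunk 3: at line 3 remove [rwya,mxze] add [hxr,lsheo] -> 10 lines: ayo sdpw jcof hxr lsheo nxkzy twh nmx vibl mjti
Hunk 4: at line 4 remove [lsheo,nxkzy] add [bmxco,wvr] -> 10 lines: ayo sdpw jcof hxr bmxco wvr twh nmx vibl mjti
Final line 10: mjti

Answer: mjti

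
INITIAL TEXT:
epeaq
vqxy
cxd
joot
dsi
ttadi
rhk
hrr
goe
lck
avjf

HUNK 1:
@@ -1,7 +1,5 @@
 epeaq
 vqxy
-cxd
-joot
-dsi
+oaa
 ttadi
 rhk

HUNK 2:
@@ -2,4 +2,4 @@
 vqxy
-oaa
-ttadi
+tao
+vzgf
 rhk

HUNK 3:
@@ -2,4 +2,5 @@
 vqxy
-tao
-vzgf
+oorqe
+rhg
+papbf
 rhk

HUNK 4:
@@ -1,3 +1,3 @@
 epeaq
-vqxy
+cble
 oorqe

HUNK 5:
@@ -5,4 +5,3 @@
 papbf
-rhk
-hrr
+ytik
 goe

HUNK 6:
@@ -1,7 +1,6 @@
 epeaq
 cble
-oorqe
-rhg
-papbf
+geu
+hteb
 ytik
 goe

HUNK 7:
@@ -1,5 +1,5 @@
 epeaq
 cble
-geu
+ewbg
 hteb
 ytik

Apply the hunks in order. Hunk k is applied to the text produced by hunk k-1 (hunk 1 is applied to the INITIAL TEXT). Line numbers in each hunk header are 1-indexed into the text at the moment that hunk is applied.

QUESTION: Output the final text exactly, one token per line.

Hunk 1: at line 1 remove [cxd,joot,dsi] add [oaa] -> 9 lines: epeaq vqxy oaa ttadi rhk hrr goe lck avjf
Hunk 2: at line 2 remove [oaa,ttadi] add [tao,vzgf] -> 9 lines: epeaq vqxy tao vzgf rhk hrr goe lck avjf
Hunk 3: at line 2 remove [tao,vzgf] add [oorqe,rhg,papbf] -> 10 lines: epeaq vqxy oorqe rhg papbf rhk hrr goe lck avjf
Hunk 4: at line 1 remove [vqxy] add [cble] -> 10 lines: epeaq cble oorqe rhg papbf rhk hrr goe lck avjf
Hunk 5: at line 5 remove [rhk,hrr] add [ytik] -> 9 lines: epeaq cble oorqe rhg papbf ytik goe lck avjf
Hunk 6: at line 1 remove [oorqe,rhg,papbf] add [geu,hteb] -> 8 lines: epeaq cble geu hteb ytik goe lck avjf
Hunk 7: at line 1 remove [geu] add [ewbg] -> 8 lines: epeaq cble ewbg hteb ytik goe lck avjf

Answer: epeaq
cble
ewbg
hteb
ytik
goe
lck
avjf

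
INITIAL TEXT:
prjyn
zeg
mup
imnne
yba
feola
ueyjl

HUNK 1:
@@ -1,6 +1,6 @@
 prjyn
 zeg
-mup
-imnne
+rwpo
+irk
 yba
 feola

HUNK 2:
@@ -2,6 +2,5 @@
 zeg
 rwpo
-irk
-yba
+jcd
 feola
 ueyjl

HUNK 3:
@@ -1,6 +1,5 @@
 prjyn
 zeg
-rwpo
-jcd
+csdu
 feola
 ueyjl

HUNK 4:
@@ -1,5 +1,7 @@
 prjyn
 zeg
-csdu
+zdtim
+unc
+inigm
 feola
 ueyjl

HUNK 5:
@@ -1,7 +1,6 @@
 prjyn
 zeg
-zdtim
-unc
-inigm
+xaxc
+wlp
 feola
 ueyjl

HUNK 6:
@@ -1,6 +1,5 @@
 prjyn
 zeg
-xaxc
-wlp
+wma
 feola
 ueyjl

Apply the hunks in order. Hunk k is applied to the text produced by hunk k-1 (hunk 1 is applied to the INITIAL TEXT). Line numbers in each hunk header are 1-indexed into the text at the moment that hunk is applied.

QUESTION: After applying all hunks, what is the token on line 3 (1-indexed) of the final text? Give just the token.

Answer: wma

Derivation:
Hunk 1: at line 1 remove [mup,imnne] add [rwpo,irk] -> 7 lines: prjyn zeg rwpo irk yba feola ueyjl
Hunk 2: at line 2 remove [irk,yba] add [jcd] -> 6 lines: prjyn zeg rwpo jcd feola ueyjl
Hunk 3: at line 1 remove [rwpo,jcd] add [csdu] -> 5 lines: prjyn zeg csdu feola ueyjl
Hunk 4: at line 1 remove [csdu] add [zdtim,unc,inigm] -> 7 lines: prjyn zeg zdtim unc inigm feola ueyjl
Hunk 5: at line 1 remove [zdtim,unc,inigm] add [xaxc,wlp] -> 6 lines: prjyn zeg xaxc wlp feola ueyjl
Hunk 6: at line 1 remove [xaxc,wlp] add [wma] -> 5 lines: prjyn zeg wma feola ueyjl
Final line 3: wma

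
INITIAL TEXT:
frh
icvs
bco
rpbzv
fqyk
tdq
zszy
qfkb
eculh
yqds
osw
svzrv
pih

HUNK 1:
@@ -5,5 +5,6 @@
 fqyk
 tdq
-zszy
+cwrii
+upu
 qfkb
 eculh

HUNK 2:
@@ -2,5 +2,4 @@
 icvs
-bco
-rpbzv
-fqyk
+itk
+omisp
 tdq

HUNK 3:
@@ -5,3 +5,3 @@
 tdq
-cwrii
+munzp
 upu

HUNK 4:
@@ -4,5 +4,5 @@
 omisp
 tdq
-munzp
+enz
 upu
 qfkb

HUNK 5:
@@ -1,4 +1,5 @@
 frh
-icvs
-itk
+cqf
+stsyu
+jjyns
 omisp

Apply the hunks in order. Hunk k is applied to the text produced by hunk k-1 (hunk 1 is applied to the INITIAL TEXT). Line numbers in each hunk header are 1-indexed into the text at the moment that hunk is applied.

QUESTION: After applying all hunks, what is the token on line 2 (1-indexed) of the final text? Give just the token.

Hunk 1: at line 5 remove [zszy] add [cwrii,upu] -> 14 lines: frh icvs bco rpbzv fqyk tdq cwrii upu qfkb eculh yqds osw svzrv pih
Hunk 2: at line 2 remove [bco,rpbzv,fqyk] add [itk,omisp] -> 13 lines: frh icvs itk omisp tdq cwrii upu qfkb eculh yqds osw svzrv pih
Hunk 3: at line 5 remove [cwrii] add [munzp] -> 13 lines: frh icvs itk omisp tdq munzp upu qfkb eculh yqds osw svzrv pih
Hunk 4: at line 4 remove [munzp] add [enz] -> 13 lines: frh icvs itk omisp tdq enz upu qfkb eculh yqds osw svzrv pih
Hunk 5: at line 1 remove [icvs,itk] add [cqf,stsyu,jjyns] -> 14 lines: frh cqf stsyu jjyns omisp tdq enz upu qfkb eculh yqds osw svzrv pih
Final line 2: cqf

Answer: cqf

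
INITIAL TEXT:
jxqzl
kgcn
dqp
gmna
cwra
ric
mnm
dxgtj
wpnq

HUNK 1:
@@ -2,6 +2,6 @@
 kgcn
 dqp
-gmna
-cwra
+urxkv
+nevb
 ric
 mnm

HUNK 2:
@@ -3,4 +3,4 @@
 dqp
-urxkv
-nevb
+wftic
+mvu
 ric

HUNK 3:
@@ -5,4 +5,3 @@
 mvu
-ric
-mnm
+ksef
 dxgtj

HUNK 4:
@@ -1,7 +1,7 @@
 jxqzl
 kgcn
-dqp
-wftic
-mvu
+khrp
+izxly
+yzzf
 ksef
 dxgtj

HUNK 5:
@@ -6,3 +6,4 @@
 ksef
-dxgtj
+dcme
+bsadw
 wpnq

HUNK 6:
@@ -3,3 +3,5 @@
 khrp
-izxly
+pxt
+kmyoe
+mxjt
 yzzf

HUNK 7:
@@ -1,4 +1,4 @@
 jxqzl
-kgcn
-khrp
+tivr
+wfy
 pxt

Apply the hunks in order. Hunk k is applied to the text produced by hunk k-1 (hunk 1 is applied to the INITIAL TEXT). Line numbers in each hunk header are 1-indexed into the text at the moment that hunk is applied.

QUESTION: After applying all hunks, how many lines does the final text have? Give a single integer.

Hunk 1: at line 2 remove [gmna,cwra] add [urxkv,nevb] -> 9 lines: jxqzl kgcn dqp urxkv nevb ric mnm dxgtj wpnq
Hunk 2: at line 3 remove [urxkv,nevb] add [wftic,mvu] -> 9 lines: jxqzl kgcn dqp wftic mvu ric mnm dxgtj wpnq
Hunk 3: at line 5 remove [ric,mnm] add [ksef] -> 8 lines: jxqzl kgcn dqp wftic mvu ksef dxgtj wpnq
Hunk 4: at line 1 remove [dqp,wftic,mvu] add [khrp,izxly,yzzf] -> 8 lines: jxqzl kgcn khrp izxly yzzf ksef dxgtj wpnq
Hunk 5: at line 6 remove [dxgtj] add [dcme,bsadw] -> 9 lines: jxqzl kgcn khrp izxly yzzf ksef dcme bsadw wpnq
Hunk 6: at line 3 remove [izxly] add [pxt,kmyoe,mxjt] -> 11 lines: jxqzl kgcn khrp pxt kmyoe mxjt yzzf ksef dcme bsadw wpnq
Hunk 7: at line 1 remove [kgcn,khrp] add [tivr,wfy] -> 11 lines: jxqzl tivr wfy pxt kmyoe mxjt yzzf ksef dcme bsadw wpnq
Final line count: 11

Answer: 11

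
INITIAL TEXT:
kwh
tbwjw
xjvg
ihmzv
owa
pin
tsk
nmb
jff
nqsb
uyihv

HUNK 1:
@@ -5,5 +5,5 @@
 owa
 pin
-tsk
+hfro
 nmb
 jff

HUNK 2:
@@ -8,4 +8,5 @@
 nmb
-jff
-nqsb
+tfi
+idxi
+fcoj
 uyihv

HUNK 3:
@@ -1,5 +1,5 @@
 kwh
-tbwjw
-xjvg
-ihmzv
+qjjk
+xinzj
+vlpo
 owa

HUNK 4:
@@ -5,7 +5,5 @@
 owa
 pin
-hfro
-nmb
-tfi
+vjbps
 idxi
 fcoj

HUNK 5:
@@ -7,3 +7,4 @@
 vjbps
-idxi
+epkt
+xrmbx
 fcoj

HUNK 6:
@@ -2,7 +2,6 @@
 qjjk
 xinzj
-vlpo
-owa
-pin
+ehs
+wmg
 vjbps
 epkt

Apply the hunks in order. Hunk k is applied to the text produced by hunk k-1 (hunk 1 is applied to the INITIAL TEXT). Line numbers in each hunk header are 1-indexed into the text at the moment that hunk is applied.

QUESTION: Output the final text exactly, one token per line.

Answer: kwh
qjjk
xinzj
ehs
wmg
vjbps
epkt
xrmbx
fcoj
uyihv

Derivation:
Hunk 1: at line 5 remove [tsk] add [hfro] -> 11 lines: kwh tbwjw xjvg ihmzv owa pin hfro nmb jff nqsb uyihv
Hunk 2: at line 8 remove [jff,nqsb] add [tfi,idxi,fcoj] -> 12 lines: kwh tbwjw xjvg ihmzv owa pin hfro nmb tfi idxi fcoj uyihv
Hunk 3: at line 1 remove [tbwjw,xjvg,ihmzv] add [qjjk,xinzj,vlpo] -> 12 lines: kwh qjjk xinzj vlpo owa pin hfro nmb tfi idxi fcoj uyihv
Hunk 4: at line 5 remove [hfro,nmb,tfi] add [vjbps] -> 10 lines: kwh qjjk xinzj vlpo owa pin vjbps idxi fcoj uyihv
Hunk 5: at line 7 remove [idxi] add [epkt,xrmbx] -> 11 lines: kwh qjjk xinzj vlpo owa pin vjbps epkt xrmbx fcoj uyihv
Hunk 6: at line 2 remove [vlpo,owa,pin] add [ehs,wmg] -> 10 lines: kwh qjjk xinzj ehs wmg vjbps epkt xrmbx fcoj uyihv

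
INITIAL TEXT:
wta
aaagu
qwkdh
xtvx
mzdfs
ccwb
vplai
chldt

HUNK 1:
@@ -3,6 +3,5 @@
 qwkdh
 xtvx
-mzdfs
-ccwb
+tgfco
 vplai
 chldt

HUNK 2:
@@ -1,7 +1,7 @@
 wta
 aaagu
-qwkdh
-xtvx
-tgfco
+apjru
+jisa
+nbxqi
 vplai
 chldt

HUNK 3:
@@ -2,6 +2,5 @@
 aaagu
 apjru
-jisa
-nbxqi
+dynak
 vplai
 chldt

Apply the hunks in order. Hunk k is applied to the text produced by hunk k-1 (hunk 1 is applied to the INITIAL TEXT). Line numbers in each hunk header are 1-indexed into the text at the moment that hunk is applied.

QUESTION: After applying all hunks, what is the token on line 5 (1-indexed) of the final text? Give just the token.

Hunk 1: at line 3 remove [mzdfs,ccwb] add [tgfco] -> 7 lines: wta aaagu qwkdh xtvx tgfco vplai chldt
Hunk 2: at line 1 remove [qwkdh,xtvx,tgfco] add [apjru,jisa,nbxqi] -> 7 lines: wta aaagu apjru jisa nbxqi vplai chldt
Hunk 3: at line 2 remove [jisa,nbxqi] add [dynak] -> 6 lines: wta aaagu apjru dynak vplai chldt
Final line 5: vplai

Answer: vplai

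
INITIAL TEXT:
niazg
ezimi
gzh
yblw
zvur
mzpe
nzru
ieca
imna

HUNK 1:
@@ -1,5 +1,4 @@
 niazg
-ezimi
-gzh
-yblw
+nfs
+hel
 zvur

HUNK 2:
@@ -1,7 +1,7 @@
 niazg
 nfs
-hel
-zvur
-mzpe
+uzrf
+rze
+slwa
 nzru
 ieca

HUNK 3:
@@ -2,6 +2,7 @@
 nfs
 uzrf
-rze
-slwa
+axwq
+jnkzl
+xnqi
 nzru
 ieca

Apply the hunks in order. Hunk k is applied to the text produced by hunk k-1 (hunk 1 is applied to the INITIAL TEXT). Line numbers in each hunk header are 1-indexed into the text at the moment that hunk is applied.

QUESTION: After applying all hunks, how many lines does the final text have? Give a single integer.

Hunk 1: at line 1 remove [ezimi,gzh,yblw] add [nfs,hel] -> 8 lines: niazg nfs hel zvur mzpe nzru ieca imna
Hunk 2: at line 1 remove [hel,zvur,mzpe] add [uzrf,rze,slwa] -> 8 lines: niazg nfs uzrf rze slwa nzru ieca imna
Hunk 3: at line 2 remove [rze,slwa] add [axwq,jnkzl,xnqi] -> 9 lines: niazg nfs uzrf axwq jnkzl xnqi nzru ieca imna
Final line count: 9

Answer: 9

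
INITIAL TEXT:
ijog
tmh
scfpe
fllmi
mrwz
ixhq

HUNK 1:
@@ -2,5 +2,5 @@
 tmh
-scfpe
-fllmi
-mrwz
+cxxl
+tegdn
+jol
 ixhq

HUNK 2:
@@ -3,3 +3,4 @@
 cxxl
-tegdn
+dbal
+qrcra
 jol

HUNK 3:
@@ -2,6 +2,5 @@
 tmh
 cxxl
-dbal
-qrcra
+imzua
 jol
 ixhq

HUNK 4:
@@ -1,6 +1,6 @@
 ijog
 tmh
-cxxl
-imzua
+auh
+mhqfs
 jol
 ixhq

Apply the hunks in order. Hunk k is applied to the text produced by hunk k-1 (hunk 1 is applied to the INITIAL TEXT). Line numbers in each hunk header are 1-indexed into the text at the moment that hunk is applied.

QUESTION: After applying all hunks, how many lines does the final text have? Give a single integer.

Hunk 1: at line 2 remove [scfpe,fllmi,mrwz] add [cxxl,tegdn,jol] -> 6 lines: ijog tmh cxxl tegdn jol ixhq
Hunk 2: at line 3 remove [tegdn] add [dbal,qrcra] -> 7 lines: ijog tmh cxxl dbal qrcra jol ixhq
Hunk 3: at line 2 remove [dbal,qrcra] add [imzua] -> 6 lines: ijog tmh cxxl imzua jol ixhq
Hunk 4: at line 1 remove [cxxl,imzua] add [auh,mhqfs] -> 6 lines: ijog tmh auh mhqfs jol ixhq
Final line count: 6

Answer: 6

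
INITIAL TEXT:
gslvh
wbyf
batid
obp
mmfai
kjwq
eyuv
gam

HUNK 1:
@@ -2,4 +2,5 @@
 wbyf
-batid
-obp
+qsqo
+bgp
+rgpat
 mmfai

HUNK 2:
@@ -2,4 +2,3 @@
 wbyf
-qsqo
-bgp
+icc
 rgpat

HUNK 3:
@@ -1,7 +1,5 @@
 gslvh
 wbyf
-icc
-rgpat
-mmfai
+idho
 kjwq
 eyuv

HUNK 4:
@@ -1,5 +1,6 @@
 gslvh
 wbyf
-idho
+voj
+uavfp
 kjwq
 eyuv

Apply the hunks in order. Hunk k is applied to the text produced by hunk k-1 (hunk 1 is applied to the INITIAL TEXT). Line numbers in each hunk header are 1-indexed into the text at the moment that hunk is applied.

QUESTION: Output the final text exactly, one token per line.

Hunk 1: at line 2 remove [batid,obp] add [qsqo,bgp,rgpat] -> 9 lines: gslvh wbyf qsqo bgp rgpat mmfai kjwq eyuv gam
Hunk 2: at line 2 remove [qsqo,bgp] add [icc] -> 8 lines: gslvh wbyf icc rgpat mmfai kjwq eyuv gam
Hunk 3: at line 1 remove [icc,rgpat,mmfai] add [idho] -> 6 lines: gslvh wbyf idho kjwq eyuv gam
Hunk 4: at line 1 remove [idho] add [voj,uavfp] -> 7 lines: gslvh wbyf voj uavfp kjwq eyuv gam

Answer: gslvh
wbyf
voj
uavfp
kjwq
eyuv
gam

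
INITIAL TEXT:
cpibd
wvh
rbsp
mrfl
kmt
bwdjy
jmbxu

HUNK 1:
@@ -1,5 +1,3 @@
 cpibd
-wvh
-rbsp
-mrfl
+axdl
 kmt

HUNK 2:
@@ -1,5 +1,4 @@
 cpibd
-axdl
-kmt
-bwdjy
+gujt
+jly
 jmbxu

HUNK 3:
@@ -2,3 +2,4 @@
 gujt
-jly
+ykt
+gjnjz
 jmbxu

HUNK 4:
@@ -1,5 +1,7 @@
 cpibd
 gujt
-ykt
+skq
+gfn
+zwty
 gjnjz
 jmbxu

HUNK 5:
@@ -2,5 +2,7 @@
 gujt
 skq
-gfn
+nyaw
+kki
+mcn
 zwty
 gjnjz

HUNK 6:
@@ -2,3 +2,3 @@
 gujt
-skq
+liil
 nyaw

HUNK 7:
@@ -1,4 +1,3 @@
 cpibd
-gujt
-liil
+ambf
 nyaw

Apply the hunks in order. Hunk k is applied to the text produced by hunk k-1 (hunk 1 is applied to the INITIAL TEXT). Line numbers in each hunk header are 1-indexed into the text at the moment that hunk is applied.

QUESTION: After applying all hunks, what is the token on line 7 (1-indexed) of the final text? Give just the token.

Answer: gjnjz

Derivation:
Hunk 1: at line 1 remove [wvh,rbsp,mrfl] add [axdl] -> 5 lines: cpibd axdl kmt bwdjy jmbxu
Hunk 2: at line 1 remove [axdl,kmt,bwdjy] add [gujt,jly] -> 4 lines: cpibd gujt jly jmbxu
Hunk 3: at line 2 remove [jly] add [ykt,gjnjz] -> 5 lines: cpibd gujt ykt gjnjz jmbxu
Hunk 4: at line 1 remove [ykt] add [skq,gfn,zwty] -> 7 lines: cpibd gujt skq gfn zwty gjnjz jmbxu
Hunk 5: at line 2 remove [gfn] add [nyaw,kki,mcn] -> 9 lines: cpibd gujt skq nyaw kki mcn zwty gjnjz jmbxu
Hunk 6: at line 2 remove [skq] add [liil] -> 9 lines: cpibd gujt liil nyaw kki mcn zwty gjnjz jmbxu
Hunk 7: at line 1 remove [gujt,liil] add [ambf] -> 8 lines: cpibd ambf nyaw kki mcn zwty gjnjz jmbxu
Final line 7: gjnjz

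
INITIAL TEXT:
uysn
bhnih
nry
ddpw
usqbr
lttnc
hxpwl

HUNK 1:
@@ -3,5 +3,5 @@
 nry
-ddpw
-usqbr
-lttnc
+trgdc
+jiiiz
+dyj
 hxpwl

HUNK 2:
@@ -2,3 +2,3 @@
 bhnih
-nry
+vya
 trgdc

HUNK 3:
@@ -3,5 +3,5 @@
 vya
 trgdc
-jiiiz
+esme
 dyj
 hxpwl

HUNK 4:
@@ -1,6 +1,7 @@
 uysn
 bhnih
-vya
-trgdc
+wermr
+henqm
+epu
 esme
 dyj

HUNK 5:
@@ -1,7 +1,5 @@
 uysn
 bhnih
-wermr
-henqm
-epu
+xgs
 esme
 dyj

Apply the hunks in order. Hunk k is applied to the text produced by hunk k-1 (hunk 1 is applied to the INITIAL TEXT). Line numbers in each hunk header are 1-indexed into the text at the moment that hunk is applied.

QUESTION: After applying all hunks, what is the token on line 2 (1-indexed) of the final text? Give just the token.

Hunk 1: at line 3 remove [ddpw,usqbr,lttnc] add [trgdc,jiiiz,dyj] -> 7 lines: uysn bhnih nry trgdc jiiiz dyj hxpwl
Hunk 2: at line 2 remove [nry] add [vya] -> 7 lines: uysn bhnih vya trgdc jiiiz dyj hxpwl
Hunk 3: at line 3 remove [jiiiz] add [esme] -> 7 lines: uysn bhnih vya trgdc esme dyj hxpwl
Hunk 4: at line 1 remove [vya,trgdc] add [wermr,henqm,epu] -> 8 lines: uysn bhnih wermr henqm epu esme dyj hxpwl
Hunk 5: at line 1 remove [wermr,henqm,epu] add [xgs] -> 6 lines: uysn bhnih xgs esme dyj hxpwl
Final line 2: bhnih

Answer: bhnih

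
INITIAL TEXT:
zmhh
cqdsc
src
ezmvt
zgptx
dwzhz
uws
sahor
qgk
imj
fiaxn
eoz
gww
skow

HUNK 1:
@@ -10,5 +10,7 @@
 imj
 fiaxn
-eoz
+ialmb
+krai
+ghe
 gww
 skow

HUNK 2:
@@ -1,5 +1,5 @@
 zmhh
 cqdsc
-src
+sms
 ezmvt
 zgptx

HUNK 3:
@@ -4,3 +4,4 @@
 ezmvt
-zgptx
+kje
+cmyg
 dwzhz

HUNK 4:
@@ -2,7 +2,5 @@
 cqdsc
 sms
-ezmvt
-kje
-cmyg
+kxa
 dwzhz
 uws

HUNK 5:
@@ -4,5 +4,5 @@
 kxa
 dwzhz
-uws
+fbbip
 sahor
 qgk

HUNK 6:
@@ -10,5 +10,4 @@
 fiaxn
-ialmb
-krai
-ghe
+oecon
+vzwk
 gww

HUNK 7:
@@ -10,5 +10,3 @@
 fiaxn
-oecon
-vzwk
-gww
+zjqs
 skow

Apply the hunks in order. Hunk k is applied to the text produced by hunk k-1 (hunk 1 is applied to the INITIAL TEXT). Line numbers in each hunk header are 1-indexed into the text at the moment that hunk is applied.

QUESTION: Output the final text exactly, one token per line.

Answer: zmhh
cqdsc
sms
kxa
dwzhz
fbbip
sahor
qgk
imj
fiaxn
zjqs
skow

Derivation:
Hunk 1: at line 10 remove [eoz] add [ialmb,krai,ghe] -> 16 lines: zmhh cqdsc src ezmvt zgptx dwzhz uws sahor qgk imj fiaxn ialmb krai ghe gww skow
Hunk 2: at line 1 remove [src] add [sms] -> 16 lines: zmhh cqdsc sms ezmvt zgptx dwzhz uws sahor qgk imj fiaxn ialmb krai ghe gww skow
Hunk 3: at line 4 remove [zgptx] add [kje,cmyg] -> 17 lines: zmhh cqdsc sms ezmvt kje cmyg dwzhz uws sahor qgk imj fiaxn ialmb krai ghe gww skow
Hunk 4: at line 2 remove [ezmvt,kje,cmyg] add [kxa] -> 15 lines: zmhh cqdsc sms kxa dwzhz uws sahor qgk imj fiaxn ialmb krai ghe gww skow
Hunk 5: at line 4 remove [uws] add [fbbip] -> 15 lines: zmhh cqdsc sms kxa dwzhz fbbip sahor qgk imj fiaxn ialmb krai ghe gww skow
Hunk 6: at line 10 remove [ialmb,krai,ghe] add [oecon,vzwk] -> 14 lines: zmhh cqdsc sms kxa dwzhz fbbip sahor qgk imj fiaxn oecon vzwk gww skow
Hunk 7: at line 10 remove [oecon,vzwk,gww] add [zjqs] -> 12 lines: zmhh cqdsc sms kxa dwzhz fbbip sahor qgk imj fiaxn zjqs skow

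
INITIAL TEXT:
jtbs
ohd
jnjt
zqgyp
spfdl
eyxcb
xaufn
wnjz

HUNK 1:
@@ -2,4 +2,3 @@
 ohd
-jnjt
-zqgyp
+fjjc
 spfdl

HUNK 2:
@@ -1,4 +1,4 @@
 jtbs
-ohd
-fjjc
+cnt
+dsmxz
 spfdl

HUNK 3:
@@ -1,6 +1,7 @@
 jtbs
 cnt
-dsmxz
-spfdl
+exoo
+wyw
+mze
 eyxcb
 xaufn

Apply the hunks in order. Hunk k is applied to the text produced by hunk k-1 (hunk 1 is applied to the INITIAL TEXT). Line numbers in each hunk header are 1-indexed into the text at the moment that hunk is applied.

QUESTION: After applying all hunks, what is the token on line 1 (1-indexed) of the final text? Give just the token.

Answer: jtbs

Derivation:
Hunk 1: at line 2 remove [jnjt,zqgyp] add [fjjc] -> 7 lines: jtbs ohd fjjc spfdl eyxcb xaufn wnjz
Hunk 2: at line 1 remove [ohd,fjjc] add [cnt,dsmxz] -> 7 lines: jtbs cnt dsmxz spfdl eyxcb xaufn wnjz
Hunk 3: at line 1 remove [dsmxz,spfdl] add [exoo,wyw,mze] -> 8 lines: jtbs cnt exoo wyw mze eyxcb xaufn wnjz
Final line 1: jtbs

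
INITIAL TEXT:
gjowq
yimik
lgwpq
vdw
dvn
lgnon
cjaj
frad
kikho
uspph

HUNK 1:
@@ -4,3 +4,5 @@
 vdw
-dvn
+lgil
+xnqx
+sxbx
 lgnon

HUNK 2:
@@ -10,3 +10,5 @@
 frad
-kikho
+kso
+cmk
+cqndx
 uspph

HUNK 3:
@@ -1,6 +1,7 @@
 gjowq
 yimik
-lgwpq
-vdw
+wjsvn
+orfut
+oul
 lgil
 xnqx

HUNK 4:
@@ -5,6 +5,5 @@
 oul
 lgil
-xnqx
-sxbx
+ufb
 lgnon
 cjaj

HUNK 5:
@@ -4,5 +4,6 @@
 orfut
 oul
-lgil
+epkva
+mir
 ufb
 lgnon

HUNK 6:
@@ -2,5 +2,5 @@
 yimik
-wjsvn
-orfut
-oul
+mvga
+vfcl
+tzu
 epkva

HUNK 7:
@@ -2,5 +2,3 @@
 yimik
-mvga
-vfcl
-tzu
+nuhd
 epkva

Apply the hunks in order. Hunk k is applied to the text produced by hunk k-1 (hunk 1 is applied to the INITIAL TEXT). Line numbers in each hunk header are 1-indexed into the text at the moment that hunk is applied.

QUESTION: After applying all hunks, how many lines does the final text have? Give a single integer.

Answer: 13

Derivation:
Hunk 1: at line 4 remove [dvn] add [lgil,xnqx,sxbx] -> 12 lines: gjowq yimik lgwpq vdw lgil xnqx sxbx lgnon cjaj frad kikho uspph
Hunk 2: at line 10 remove [kikho] add [kso,cmk,cqndx] -> 14 lines: gjowq yimik lgwpq vdw lgil xnqx sxbx lgnon cjaj frad kso cmk cqndx uspph
Hunk 3: at line 1 remove [lgwpq,vdw] add [wjsvn,orfut,oul] -> 15 lines: gjowq yimik wjsvn orfut oul lgil xnqx sxbx lgnon cjaj frad kso cmk cqndx uspph
Hunk 4: at line 5 remove [xnqx,sxbx] add [ufb] -> 14 lines: gjowq yimik wjsvn orfut oul lgil ufb lgnon cjaj frad kso cmk cqndx uspph
Hunk 5: at line 4 remove [lgil] add [epkva,mir] -> 15 lines: gjowq yimik wjsvn orfut oul epkva mir ufb lgnon cjaj frad kso cmk cqndx uspph
Hunk 6: at line 2 remove [wjsvn,orfut,oul] add [mvga,vfcl,tzu] -> 15 lines: gjowq yimik mvga vfcl tzu epkva mir ufb lgnon cjaj frad kso cmk cqndx uspph
Hunk 7: at line 2 remove [mvga,vfcl,tzu] add [nuhd] -> 13 lines: gjowq yimik nuhd epkva mir ufb lgnon cjaj frad kso cmk cqndx uspph
Final line count: 13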